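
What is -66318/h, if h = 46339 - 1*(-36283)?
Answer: -33159/41311 ≈ -0.80267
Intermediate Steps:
h = 82622 (h = 46339 + 36283 = 82622)
-66318/h = -66318/82622 = -66318*1/82622 = -33159/41311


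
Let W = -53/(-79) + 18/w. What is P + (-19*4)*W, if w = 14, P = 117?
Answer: -17531/553 ≈ -31.702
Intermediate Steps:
W = 1082/553 (W = -53/(-79) + 18/14 = -53*(-1/79) + 18*(1/14) = 53/79 + 9/7 = 1082/553 ≈ 1.9566)
P + (-19*4)*W = 117 - 19*4*(1082/553) = 117 - 76*1082/553 = 117 - 82232/553 = -17531/553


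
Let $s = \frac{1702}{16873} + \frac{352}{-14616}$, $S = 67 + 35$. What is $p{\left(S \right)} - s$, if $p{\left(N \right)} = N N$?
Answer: $\frac{320721439142}{30826971} \approx 10404.0$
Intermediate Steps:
$S = 102$
$s = \frac{2367142}{30826971}$ ($s = 1702 \cdot \frac{1}{16873} + 352 \left(- \frac{1}{14616}\right) = \frac{1702}{16873} - \frac{44}{1827} = \frac{2367142}{30826971} \approx 0.076788$)
$p{\left(N \right)} = N^{2}$
$p{\left(S \right)} - s = 102^{2} - \frac{2367142}{30826971} = 10404 - \frac{2367142}{30826971} = \frac{320721439142}{30826971}$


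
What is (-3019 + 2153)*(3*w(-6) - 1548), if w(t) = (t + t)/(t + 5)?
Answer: 1309392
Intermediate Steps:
w(t) = 2*t/(5 + t) (w(t) = (2*t)/(5 + t) = 2*t/(5 + t))
(-3019 + 2153)*(3*w(-6) - 1548) = (-3019 + 2153)*(3*(2*(-6)/(5 - 6)) - 1548) = -866*(3*(2*(-6)/(-1)) - 1548) = -866*(3*(2*(-6)*(-1)) - 1548) = -866*(3*12 - 1548) = -866*(36 - 1548) = -866*(-1512) = 1309392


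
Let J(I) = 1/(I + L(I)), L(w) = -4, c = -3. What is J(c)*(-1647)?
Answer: 1647/7 ≈ 235.29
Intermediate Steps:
J(I) = 1/(-4 + I) (J(I) = 1/(I - 4) = 1/(-4 + I))
J(c)*(-1647) = -1647/(-4 - 3) = -1647/(-7) = -⅐*(-1647) = 1647/7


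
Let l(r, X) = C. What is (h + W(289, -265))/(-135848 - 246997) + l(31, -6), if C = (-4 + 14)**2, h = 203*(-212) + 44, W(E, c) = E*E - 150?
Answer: 38244121/382845 ≈ 99.895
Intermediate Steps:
W(E, c) = -150 + E**2 (W(E, c) = E**2 - 150 = -150 + E**2)
h = -42992 (h = -43036 + 44 = -42992)
C = 100 (C = 10**2 = 100)
l(r, X) = 100
(h + W(289, -265))/(-135848 - 246997) + l(31, -6) = (-42992 + (-150 + 289**2))/(-135848 - 246997) + 100 = (-42992 + (-150 + 83521))/(-382845) + 100 = (-42992 + 83371)*(-1/382845) + 100 = 40379*(-1/382845) + 100 = -40379/382845 + 100 = 38244121/382845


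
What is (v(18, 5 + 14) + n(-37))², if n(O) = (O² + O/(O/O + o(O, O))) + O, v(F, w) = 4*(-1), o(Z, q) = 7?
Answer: 112084569/64 ≈ 1.7513e+6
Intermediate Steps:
v(F, w) = -4
n(O) = O² + 9*O/8 (n(O) = (O² + O/(O/O + 7)) + O = (O² + O/(1 + 7)) + O = (O² + O/8) + O = O² + 9*O/8)
(v(18, 5 + 14) + n(-37))² = (-4 + (⅛)*(-37)*(9 + 8*(-37)))² = (-4 + (⅛)*(-37)*(9 - 296))² = (-4 + (⅛)*(-37)*(-287))² = (-4 + 10619/8)² = (10587/8)² = 112084569/64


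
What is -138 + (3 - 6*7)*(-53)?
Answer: 1929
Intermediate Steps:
-138 + (3 - 6*7)*(-53) = -138 + (3 - 42)*(-53) = -138 - 39*(-53) = -138 + 2067 = 1929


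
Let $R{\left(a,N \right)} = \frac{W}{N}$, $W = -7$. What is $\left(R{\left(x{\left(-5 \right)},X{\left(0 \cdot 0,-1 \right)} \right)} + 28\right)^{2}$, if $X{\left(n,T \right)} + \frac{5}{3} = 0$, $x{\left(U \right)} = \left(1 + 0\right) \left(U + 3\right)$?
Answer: $\frac{25921}{25} \approx 1036.8$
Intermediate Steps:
$x{\left(U \right)} = 3 + U$ ($x{\left(U \right)} = 1 \left(3 + U\right) = 3 + U$)
$X{\left(n,T \right)} = - \frac{5}{3}$ ($X{\left(n,T \right)} = - \frac{5}{3} + 0 = - \frac{5}{3}$)
$R{\left(a,N \right)} = - \frac{7}{N}$
$\left(R{\left(x{\left(-5 \right)},X{\left(0 \cdot 0,-1 \right)} \right)} + 28\right)^{2} = \left(- \frac{7}{- \frac{5}{3}} + 28\right)^{2} = \left(\left(-7\right) \left(- \frac{3}{5}\right) + 28\right)^{2} = \left(\frac{21}{5} + 28\right)^{2} = \left(\frac{161}{5}\right)^{2} = \frac{25921}{25}$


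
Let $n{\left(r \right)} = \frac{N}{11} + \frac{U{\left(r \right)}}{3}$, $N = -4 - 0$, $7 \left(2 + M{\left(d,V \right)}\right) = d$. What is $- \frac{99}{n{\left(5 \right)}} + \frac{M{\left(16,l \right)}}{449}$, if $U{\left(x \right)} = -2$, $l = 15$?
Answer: $\frac{10268249}{106862} \approx 96.089$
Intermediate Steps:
$M{\left(d,V \right)} = -2 + \frac{d}{7}$
$N = -4$ ($N = -4 + 0 = -4$)
$n{\left(r \right)} = - \frac{34}{33}$ ($n{\left(r \right)} = - \frac{4}{11} - \frac{2}{3} = - \frac{34}{33}$)
$- \frac{99}{n{\left(5 \right)}} + \frac{M{\left(16,l \right)}}{449} = - \frac{99}{- \frac{34}{33}} + \frac{-2 + \frac{1}{7} \cdot 16}{449} = \left(-99\right) \left(- \frac{33}{34}\right) + \left(-2 + \frac{16}{7}\right) \frac{1}{449} = \frac{3267}{34} + \frac{2}{7} \cdot \frac{1}{449} = \frac{3267}{34} + \frac{2}{3143} = \frac{10268249}{106862}$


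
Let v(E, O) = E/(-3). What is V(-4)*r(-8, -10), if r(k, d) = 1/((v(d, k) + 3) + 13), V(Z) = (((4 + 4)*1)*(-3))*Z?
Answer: 144/29 ≈ 4.9655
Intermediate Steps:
v(E, O) = -E/3 (v(E, O) = E*(-⅓) = -E/3)
V(Z) = -24*Z (V(Z) = ((8*1)*(-3))*Z = (8*(-3))*Z = -24*Z)
r(k, d) = 1/(16 - d/3) (r(k, d) = 1/((-d/3 + 3) + 13) = 1/((3 - d/3) + 13) = 1/(16 - d/3))
V(-4)*r(-8, -10) = (-24*(-4))*(-3/(-48 - 10)) = 96*(-3/(-58)) = 96*(-3*(-1/58)) = 96*(3/58) = 144/29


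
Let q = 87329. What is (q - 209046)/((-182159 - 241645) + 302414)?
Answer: 121717/121390 ≈ 1.0027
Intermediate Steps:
(q - 209046)/((-182159 - 241645) + 302414) = (87329 - 209046)/((-182159 - 241645) + 302414) = -121717/(-423804 + 302414) = -121717/(-121390) = -121717*(-1/121390) = 121717/121390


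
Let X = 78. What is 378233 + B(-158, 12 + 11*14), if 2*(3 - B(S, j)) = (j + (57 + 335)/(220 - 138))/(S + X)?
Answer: 1240617581/3280 ≈ 3.7824e+5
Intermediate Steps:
B(S, j) = 3 - (196/41 + j)/(2*(78 + S)) (B(S, j) = 3 - (j + (57 + 335)/(220 - 138))/(2*(S + 78)) = 3 - (j + 392/82)/(2*(78 + S)) = 3 - (j + 392*(1/82))/(2*(78 + S)) = 3 - (j + 196/41)/(2*(78 + S)) = 3 - (196/41 + j)/(2*(78 + S)))
378233 + B(-158, 12 + 11*14) = 378233 + (18992 - 41*(12 + 11*14) + 246*(-158))/(82*(78 - 158)) = 378233 + (1/82)*(18992 - 41*(12 + 154) - 38868)/(-80) = 378233 + (1/82)*(-1/80)*(18992 - 41*166 - 38868) = 378233 + (1/82)*(-1/80)*(18992 - 6806 - 38868) = 378233 + (1/82)*(-1/80)*(-26682) = 378233 + 13341/3280 = 1240617581/3280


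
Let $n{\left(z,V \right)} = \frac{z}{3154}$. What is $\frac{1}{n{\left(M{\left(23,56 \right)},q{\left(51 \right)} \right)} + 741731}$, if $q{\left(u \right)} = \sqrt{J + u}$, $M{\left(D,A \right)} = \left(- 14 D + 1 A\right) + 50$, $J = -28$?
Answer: $\frac{1577}{1169709679} \approx 1.3482 \cdot 10^{-6}$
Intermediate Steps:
$M{\left(D,A \right)} = 50 + A - 14 D$ ($M{\left(D,A \right)} = \left(- 14 D + A\right) + 50 = \left(A - 14 D\right) + 50 = 50 + A - 14 D$)
$q{\left(u \right)} = \sqrt{-28 + u}$
$n{\left(z,V \right)} = \frac{z}{3154}$ ($n{\left(z,V \right)} = z \frac{1}{3154} = \frac{z}{3154}$)
$\frac{1}{n{\left(M{\left(23,56 \right)},q{\left(51 \right)} \right)} + 741731} = \frac{1}{\frac{50 + 56 - 322}{3154} + 741731} = \frac{1}{\frac{1}{3154} \left(-216\right) + 741731} = \frac{1}{- \frac{108}{1577} + 741731} = \frac{1}{\frac{1169709679}{1577}} = \frac{1577}{1169709679}$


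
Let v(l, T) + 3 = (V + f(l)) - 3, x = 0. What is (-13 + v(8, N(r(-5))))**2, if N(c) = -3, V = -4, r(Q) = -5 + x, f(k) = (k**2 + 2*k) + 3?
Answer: 3600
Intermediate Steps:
f(k) = 3 + k**2 + 2*k
r(Q) = -5 (r(Q) = -5 + 0 = -5)
v(l, T) = -7 + l**2 + 2*l (v(l, T) = -3 + ((-4 + (3 + l**2 + 2*l)) - 3) = -3 + ((-1 + l**2 + 2*l) - 3) = -3 + (-4 + l**2 + 2*l) = -7 + l**2 + 2*l)
(-13 + v(8, N(r(-5))))**2 = (-13 + (-7 + 8**2 + 2*8))**2 = (-13 + (-7 + 64 + 16))**2 = (-13 + 73)**2 = 60**2 = 3600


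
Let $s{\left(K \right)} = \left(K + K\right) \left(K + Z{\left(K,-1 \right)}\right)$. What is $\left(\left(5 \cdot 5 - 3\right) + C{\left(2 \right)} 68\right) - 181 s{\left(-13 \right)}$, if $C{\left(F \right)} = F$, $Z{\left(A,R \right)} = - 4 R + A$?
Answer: $-103374$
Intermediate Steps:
$Z{\left(A,R \right)} = A - 4 R$
$s{\left(K \right)} = 2 K \left(4 + 2 K\right)$ ($s{\left(K \right)} = \left(K + K\right) \left(K + \left(K - -4\right)\right) = 2 K \left(K + \left(K + 4\right)\right) = 2 K \left(K + \left(4 + K\right)\right) = 2 K \left(4 + 2 K\right)$)
$\left(\left(5 \cdot 5 - 3\right) + C{\left(2 \right)} 68\right) - 181 s{\left(-13 \right)} = \left(\left(5 \cdot 5 - 3\right) + 2 \cdot 68\right) - 181 \cdot 4 \left(-13\right) \left(2 - 13\right) = \left(\left(25 - 3\right) + 136\right) - 181 \cdot 4 \left(-13\right) \left(-11\right) = \left(22 + 136\right) - 181 \cdot 572 = 158 - 103532 = -103374$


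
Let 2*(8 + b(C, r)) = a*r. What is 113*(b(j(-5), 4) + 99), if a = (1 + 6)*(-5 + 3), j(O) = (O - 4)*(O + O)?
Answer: 7119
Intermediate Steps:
j(O) = 2*O*(-4 + O) (j(O) = (-4 + O)*(2*O) = 2*O*(-4 + O))
a = -14 (a = 7*(-2) = -14)
b(C, r) = -8 - 7*r (b(C, r) = -8 + (-14*r)/2 = -8 - 7*r)
113*(b(j(-5), 4) + 99) = 113*((-8 - 7*4) + 99) = 113*((-8 - 28) + 99) = 113*(-36 + 99) = 113*63 = 7119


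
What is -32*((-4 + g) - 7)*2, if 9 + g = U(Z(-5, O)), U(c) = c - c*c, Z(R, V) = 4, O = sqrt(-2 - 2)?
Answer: 2048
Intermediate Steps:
O = 2*I (O = sqrt(-4) = 2*I ≈ 2.0*I)
U(c) = c - c**2
g = -21 (g = -9 + 4*(1 - 1*4) = -9 + 4*(1 - 4) = -9 + 4*(-3) = -9 - 12 = -21)
-32*((-4 + g) - 7)*2 = -32*((-4 - 21) - 7)*2 = -32*(-25 - 7)*2 = -32*(-32)*2 = 1024*2 = 2048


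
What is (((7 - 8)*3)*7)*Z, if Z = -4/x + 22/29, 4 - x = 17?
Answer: -8442/377 ≈ -22.393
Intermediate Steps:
x = -13 (x = 4 - 1*17 = 4 - 17 = -13)
Z = 402/377 (Z = -4/(-13) + 22/29 = -4*(-1/13) + 22*(1/29) = 4/13 + 22/29 = 402/377 ≈ 1.0663)
(((7 - 8)*3)*7)*Z = (((7 - 8)*3)*7)*(402/377) = (-1*3*7)*(402/377) = -3*7*(402/377) = -21*402/377 = -8442/377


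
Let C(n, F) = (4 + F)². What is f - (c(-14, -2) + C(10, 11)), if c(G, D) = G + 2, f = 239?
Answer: 26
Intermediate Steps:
c(G, D) = 2 + G
f - (c(-14, -2) + C(10, 11)) = 239 - ((2 - 14) + (4 + 11)²) = 239 - (-12 + 15²) = 239 - (-12 + 225) = 239 - 1*213 = 239 - 213 = 26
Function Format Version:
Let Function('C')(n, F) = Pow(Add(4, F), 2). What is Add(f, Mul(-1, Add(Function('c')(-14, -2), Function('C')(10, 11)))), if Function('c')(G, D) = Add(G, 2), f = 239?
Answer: 26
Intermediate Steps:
Function('c')(G, D) = Add(2, G)
Add(f, Mul(-1, Add(Function('c')(-14, -2), Function('C')(10, 11)))) = Add(239, Mul(-1, Add(Add(2, -14), Pow(Add(4, 11), 2)))) = Add(239, Mul(-1, Add(-12, Pow(15, 2)))) = Add(239, Mul(-1, Add(-12, 225))) = Add(239, Mul(-1, 213)) = Add(239, -213) = 26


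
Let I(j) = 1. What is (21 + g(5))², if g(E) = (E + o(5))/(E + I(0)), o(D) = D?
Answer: 4624/9 ≈ 513.78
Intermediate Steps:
g(E) = (5 + E)/(1 + E) (g(E) = (E + 5)/(E + 1) = (5 + E)/(1 + E))
(21 + g(5))² = (21 + (5 + 5)/(1 + 5))² = (21 + 10/6)² = (21 + (⅙)*10)² = (21 + 5/3)² = (68/3)² = 4624/9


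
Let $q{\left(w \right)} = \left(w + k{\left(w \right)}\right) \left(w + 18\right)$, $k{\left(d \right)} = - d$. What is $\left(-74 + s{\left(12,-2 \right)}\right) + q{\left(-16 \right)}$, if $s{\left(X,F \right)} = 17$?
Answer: $-57$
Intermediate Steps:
$q{\left(w \right)} = 0$ ($q{\left(w \right)} = \left(w - w\right) \left(w + 18\right) = 0 \left(18 + w\right) = 0$)
$\left(-74 + s{\left(12,-2 \right)}\right) + q{\left(-16 \right)} = \left(-74 + 17\right) + 0 = -57 + 0 = -57$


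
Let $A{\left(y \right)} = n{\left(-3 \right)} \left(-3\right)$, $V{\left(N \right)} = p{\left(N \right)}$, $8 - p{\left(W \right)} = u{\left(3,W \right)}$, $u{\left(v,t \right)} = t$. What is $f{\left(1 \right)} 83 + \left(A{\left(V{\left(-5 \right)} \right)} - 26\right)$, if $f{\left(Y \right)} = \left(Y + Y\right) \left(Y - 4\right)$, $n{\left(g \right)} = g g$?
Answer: $-551$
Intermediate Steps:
$n{\left(g \right)} = g^{2}$
$p{\left(W \right)} = 8 - W$
$V{\left(N \right)} = 8 - N$
$A{\left(y \right)} = -27$ ($A{\left(y \right)} = \left(-3\right)^{2} \left(-3\right) = 9 \left(-3\right) = -27$)
$f{\left(Y \right)} = 2 Y \left(-4 + Y\right)$
$f{\left(1 \right)} 83 + \left(A{\left(V{\left(-5 \right)} \right)} - 26\right) = 2 \cdot 1 \left(-4 + 1\right) 83 - 53 = 2 \cdot 1 \left(-3\right) 83 - 53 = \left(-6\right) 83 - 53 = -498 - 53 = -551$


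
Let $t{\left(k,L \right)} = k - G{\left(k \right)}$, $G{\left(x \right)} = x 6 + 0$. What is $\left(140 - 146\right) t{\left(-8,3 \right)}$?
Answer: $-240$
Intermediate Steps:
$G{\left(x \right)} = 6 x$ ($G{\left(x \right)} = 6 x + 0 = 6 x$)
$t{\left(k,L \right)} = - 5 k$ ($t{\left(k,L \right)} = k - 6 k = - 5 k$)
$\left(140 - 146\right) t{\left(-8,3 \right)} = \left(140 - 146\right) \left(\left(-5\right) \left(-8\right)\right) = \left(-6\right) 40 = -240$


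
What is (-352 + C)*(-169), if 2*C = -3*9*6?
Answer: 73177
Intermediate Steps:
C = -81 (C = (-3*9*6)/2 = (-27*6)/2 = (½)*(-162) = -81)
(-352 + C)*(-169) = (-352 - 81)*(-169) = -433*(-169) = 73177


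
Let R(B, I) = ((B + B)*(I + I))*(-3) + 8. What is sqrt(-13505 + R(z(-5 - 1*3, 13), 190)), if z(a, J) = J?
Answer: 3*I*sqrt(4793) ≈ 207.69*I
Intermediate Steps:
R(B, I) = 8 - 12*B*I (R(B, I) = ((2*B)*(2*I))*(-3) + 8 = (4*B*I)*(-3) + 8 = -12*B*I + 8 = 8 - 12*B*I)
sqrt(-13505 + R(z(-5 - 1*3, 13), 190)) = sqrt(-13505 + (8 - 12*13*190)) = sqrt(-13505 + (8 - 29640)) = sqrt(-13505 - 29632) = sqrt(-43137) = 3*I*sqrt(4793)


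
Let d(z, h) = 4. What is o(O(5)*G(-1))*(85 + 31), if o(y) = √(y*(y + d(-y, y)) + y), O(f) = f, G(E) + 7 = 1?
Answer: 580*√30 ≈ 3176.8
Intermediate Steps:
G(E) = -6 (G(E) = -7 + 1 = -6)
o(y) = √(y + y*(4 + y)) (o(y) = √(y*(y + 4) + y) = √(y*(4 + y) + y) = √(y + y*(4 + y)))
o(O(5)*G(-1))*(85 + 31) = √((5*(-6))*(5 + 5*(-6)))*(85 + 31) = √(-30*(5 - 30))*116 = √(-30*(-25))*116 = √750*116 = (5*√30)*116 = 580*√30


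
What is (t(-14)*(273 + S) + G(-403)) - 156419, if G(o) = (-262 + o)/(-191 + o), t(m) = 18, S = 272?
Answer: -87085081/594 ≈ -1.4661e+5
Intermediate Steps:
G(o) = (-262 + o)/(-191 + o)
(t(-14)*(273 + S) + G(-403)) - 156419 = (18*(273 + 272) + (-262 - 403)/(-191 - 403)) - 156419 = (18*545 - 665/(-594)) - 156419 = (9810 - 1/594*(-665)) - 156419 = (9810 + 665/594) - 156419 = 5827805/594 - 156419 = -87085081/594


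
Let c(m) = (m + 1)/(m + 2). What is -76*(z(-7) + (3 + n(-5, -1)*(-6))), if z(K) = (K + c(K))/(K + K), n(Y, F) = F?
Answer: -25042/35 ≈ -715.49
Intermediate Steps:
c(m) = (1 + m)/(2 + m)
z(K) = (K + (1 + K)/(2 + K))/(2*K) (z(K) = (K + (1 + K)/(2 + K))/(K + K) = (K + (1 + K)/(2 + K))/((2*K)) = (K + (1 + K)/(2 + K))*(1/(2*K)) = (K + (1 + K)/(2 + K))/(2*K))
-76*(z(-7) + (3 + n(-5, -1)*(-6))) = -76*((½)*(1 - 7 - 7*(2 - 7))/(-7*(2 - 7)) + (3 - 1*(-6))) = -76*((½)*(-⅐)*(1 - 7 - 7*(-5))/(-5) + (3 + 6)) = -76*((½)*(-⅐)*(-⅕)*(1 - 7 + 35) + 9) = -76*((½)*(-⅐)*(-⅕)*29 + 9) = -76*(29/70 + 9) = -76*659/70 = -25042/35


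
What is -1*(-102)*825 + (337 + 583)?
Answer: 85070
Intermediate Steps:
-1*(-102)*825 + (337 + 583) = 102*825 + 920 = 84150 + 920 = 85070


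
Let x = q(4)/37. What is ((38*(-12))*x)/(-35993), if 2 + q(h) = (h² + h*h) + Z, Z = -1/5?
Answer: 67944/6658705 ≈ 0.010204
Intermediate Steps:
Z = -⅕ (Z = -1*⅕ = -⅕ ≈ -0.20000)
q(h) = -11/5 + 2*h² (q(h) = -2 + ((h² + h*h) - ⅕) = -2 + ((h² + h²) - ⅕) = -2 + (2*h² - ⅕) = -2 + (-⅕ + 2*h²) = -11/5 + 2*h²)
x = 149/185 (x = (-11/5 + 2*4²)/37 = (-11/5 + 2*16)*(1/37) = (-11/5 + 32)*(1/37) = (149/5)*(1/37) = 149/185 ≈ 0.80541)
((38*(-12))*x)/(-35993) = ((38*(-12))*(149/185))/(-35993) = -456*149/185*(-1/35993) = -67944/185*(-1/35993) = 67944/6658705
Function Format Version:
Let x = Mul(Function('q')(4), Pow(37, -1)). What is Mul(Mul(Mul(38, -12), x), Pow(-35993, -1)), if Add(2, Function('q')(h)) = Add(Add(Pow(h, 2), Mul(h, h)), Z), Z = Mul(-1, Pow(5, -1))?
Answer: Rational(67944, 6658705) ≈ 0.010204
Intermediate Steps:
Z = Rational(-1, 5) (Z = Mul(-1, Rational(1, 5)) = Rational(-1, 5) ≈ -0.20000)
Function('q')(h) = Add(Rational(-11, 5), Mul(2, Pow(h, 2))) (Function('q')(h) = Add(-2, Add(Add(Pow(h, 2), Mul(h, h)), Rational(-1, 5))) = Add(-2, Add(Add(Pow(h, 2), Pow(h, 2)), Rational(-1, 5))) = Add(-2, Add(Mul(2, Pow(h, 2)), Rational(-1, 5))) = Add(-2, Add(Rational(-1, 5), Mul(2, Pow(h, 2)))) = Add(Rational(-11, 5), Mul(2, Pow(h, 2))))
x = Rational(149, 185) (x = Mul(Add(Rational(-11, 5), Mul(2, Pow(4, 2))), Pow(37, -1)) = Mul(Add(Rational(-11, 5), Mul(2, 16)), Rational(1, 37)) = Mul(Add(Rational(-11, 5), 32), Rational(1, 37)) = Mul(Rational(149, 5), Rational(1, 37)) = Rational(149, 185) ≈ 0.80541)
Mul(Mul(Mul(38, -12), x), Pow(-35993, -1)) = Mul(Mul(Mul(38, -12), Rational(149, 185)), Pow(-35993, -1)) = Mul(Mul(-456, Rational(149, 185)), Rational(-1, 35993)) = Mul(Rational(-67944, 185), Rational(-1, 35993)) = Rational(67944, 6658705)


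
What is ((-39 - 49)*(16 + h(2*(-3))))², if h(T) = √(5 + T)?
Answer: 1974720 + 247808*I ≈ 1.9747e+6 + 2.4781e+5*I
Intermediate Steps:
((-39 - 49)*(16 + h(2*(-3))))² = ((-39 - 49)*(16 + √(5 + 2*(-3))))² = (-88*(16 + √(5 - 6)))² = (-88*(16 + √(-1)))² = (-88*(16 + I))² = (-1408 - 88*I)²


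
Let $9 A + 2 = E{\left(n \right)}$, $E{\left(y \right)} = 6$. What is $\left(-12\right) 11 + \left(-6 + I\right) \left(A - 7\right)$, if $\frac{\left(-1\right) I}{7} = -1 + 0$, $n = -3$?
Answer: $- \frac{1247}{9} \approx -138.56$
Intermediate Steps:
$A = \frac{4}{9}$ ($A = - \frac{2}{9} + \frac{1}{9} \cdot 6 = - \frac{2}{9} + \frac{2}{3} = \frac{4}{9} \approx 0.44444$)
$I = 7$ ($I = - 7 \left(-1 + 0\right) = \left(-7\right) \left(-1\right) = 7$)
$\left(-12\right) 11 + \left(-6 + I\right) \left(A - 7\right) = \left(-12\right) 11 + \left(-6 + 7\right) \left(\frac{4}{9} - 7\right) = -132 + 1 \left(- \frac{59}{9}\right) = -132 - \frac{59}{9} = - \frac{1247}{9}$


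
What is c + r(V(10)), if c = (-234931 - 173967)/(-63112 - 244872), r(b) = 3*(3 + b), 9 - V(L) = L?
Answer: 1128401/153992 ≈ 7.3277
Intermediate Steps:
V(L) = 9 - L
r(b) = 9 + 3*b
c = 204449/153992 (c = -408898/(-307984) = -408898*(-1/307984) = 204449/153992 ≈ 1.3277)
c + r(V(10)) = 204449/153992 + (9 + 3*(9 - 1*10)) = 204449/153992 + (9 + 3*(9 - 10)) = 204449/153992 + (9 + 3*(-1)) = 204449/153992 + (9 - 3) = 204449/153992 + 6 = 1128401/153992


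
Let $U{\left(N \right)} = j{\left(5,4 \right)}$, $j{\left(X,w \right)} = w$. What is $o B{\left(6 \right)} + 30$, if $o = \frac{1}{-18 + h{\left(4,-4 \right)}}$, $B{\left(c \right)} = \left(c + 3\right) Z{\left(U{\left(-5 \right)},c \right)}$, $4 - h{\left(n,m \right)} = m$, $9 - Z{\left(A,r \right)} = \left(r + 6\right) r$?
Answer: $\frac{867}{10} \approx 86.7$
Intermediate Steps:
$U{\left(N \right)} = 4$
$Z{\left(A,r \right)} = 9 - r \left(6 + r\right)$ ($Z{\left(A,r \right)} = 9 - \left(r + 6\right) r = 9 - \left(6 + r\right) r = 9 - r \left(6 + r\right)$)
$h{\left(n,m \right)} = 4 - m$
$B{\left(c \right)} = \left(3 + c\right) \left(9 - c^{2} - 6 c\right)$ ($B{\left(c \right)} = \left(c + 3\right) \left(9 - c^{2} - 6 c\right) = \left(3 + c\right) \left(9 - c^{2} - 6 c\right)$)
$o = - \frac{1}{10}$ ($o = \frac{1}{-18 + \left(4 - -4\right)} = \frac{1}{-18 + \left(4 + 4\right)} = \frac{1}{-18 + 8} = \frac{1}{-10} = - \frac{1}{10} \approx -0.1$)
$o B{\left(6 \right)} + 30 = - \frac{\left(-1\right) \left(3 + 6\right) \left(-9 + 6^{2} + 6 \cdot 6\right)}{10} + 30 = - \frac{\left(-1\right) 9 \left(-9 + 36 + 36\right)}{10} + 30 = - \frac{\left(-1\right) 9 \cdot 63}{10} + 30 = \left(- \frac{1}{10}\right) \left(-567\right) + 30 = \frac{567}{10} + 30 = \frac{867}{10}$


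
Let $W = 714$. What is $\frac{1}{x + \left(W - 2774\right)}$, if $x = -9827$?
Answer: $- \frac{1}{11887} \approx -8.4126 \cdot 10^{-5}$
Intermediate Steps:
$\frac{1}{x + \left(W - 2774\right)} = \frac{1}{-9827 + \left(714 - 2774\right)} = \frac{1}{-9827 - 2060} = \frac{1}{-11887} = - \frac{1}{11887}$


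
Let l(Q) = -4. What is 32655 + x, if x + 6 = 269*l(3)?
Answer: 31573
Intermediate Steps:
x = -1082 (x = -6 + 269*(-4) = -6 - 1076 = -1082)
32655 + x = 32655 - 1082 = 31573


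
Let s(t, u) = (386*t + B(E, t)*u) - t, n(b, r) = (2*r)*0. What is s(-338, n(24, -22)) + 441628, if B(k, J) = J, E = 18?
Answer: 311498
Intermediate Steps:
n(b, r) = 0
s(t, u) = 385*t + t*u (s(t, u) = (386*t + t*u) - t = 385*t + t*u)
s(-338, n(24, -22)) + 441628 = -338*(385 + 0) + 441628 = -338*385 + 441628 = -130130 + 441628 = 311498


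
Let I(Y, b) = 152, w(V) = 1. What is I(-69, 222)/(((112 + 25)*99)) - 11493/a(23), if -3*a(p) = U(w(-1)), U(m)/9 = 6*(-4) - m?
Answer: -51956053/339075 ≈ -153.23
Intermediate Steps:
U(m) = -216 - 9*m (U(m) = 9*(6*(-4) - m) = 9*(-24 - m) = -216 - 9*m)
a(p) = 75 (a(p) = -(-216 - 9*1)/3 = -(-216 - 9)/3 = -⅓*(-225) = 75)
I(-69, 222)/(((112 + 25)*99)) - 11493/a(23) = 152/(((112 + 25)*99)) - 11493/75 = 152/((137*99)) - 11493*1/75 = 152/13563 - 3831/25 = -51956053/339075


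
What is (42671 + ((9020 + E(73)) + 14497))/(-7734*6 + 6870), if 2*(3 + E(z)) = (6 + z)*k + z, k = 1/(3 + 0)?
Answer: -9032/5391 ≈ -1.6754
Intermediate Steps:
k = ⅓ (k = 1/3 = ⅓ ≈ 0.33333)
E(z) = -2 + 2*z/3 (E(z) = -3 + ((6 + z)*(⅓) + z)/2 = -3 + ((2 + z/3) + z)/2 = -3 + (2 + 4*z/3)/2 = -3 + (1 + 2*z/3) = -2 + 2*z/3)
(42671 + ((9020 + E(73)) + 14497))/(-7734*6 + 6870) = (42671 + ((9020 + (-2 + (⅔)*73)) + 14497))/(-7734*6 + 6870) = (42671 + ((9020 + (-2 + 146/3)) + 14497))/(-46404 + 6870) = (42671 + ((9020 + 140/3) + 14497))/(-39534) = (42671 + (27200/3 + 14497))*(-1/39534) = (42671 + 70691/3)*(-1/39534) = (198704/3)*(-1/39534) = -9032/5391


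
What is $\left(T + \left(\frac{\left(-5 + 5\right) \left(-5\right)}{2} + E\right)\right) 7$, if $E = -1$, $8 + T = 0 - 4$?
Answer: $-91$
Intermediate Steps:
$T = -12$ ($T = -8 + \left(0 - 4\right) = -8 - 4 = -12$)
$\left(T + \left(\frac{\left(-5 + 5\right) \left(-5\right)}{2} + E\right)\right) 7 = \left(-12 - \left(1 - \frac{\left(-5 + 5\right) \left(-5\right)}{2}\right)\right) 7 = \left(-12 - \left(1 - \frac{0 \left(-5\right)}{2}\right)\right) 7 = \left(-12 + \left(\frac{1}{2} \cdot 0 - 1\right)\right) 7 = \left(-12 + \left(0 - 1\right)\right) 7 = \left(-12 - 1\right) 7 = \left(-13\right) 7 = -91$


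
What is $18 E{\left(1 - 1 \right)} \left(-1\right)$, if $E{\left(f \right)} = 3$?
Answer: $-54$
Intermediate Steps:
$18 E{\left(1 - 1 \right)} \left(-1\right) = 18 \cdot 3 \left(-1\right) = 54 \left(-1\right) = -54$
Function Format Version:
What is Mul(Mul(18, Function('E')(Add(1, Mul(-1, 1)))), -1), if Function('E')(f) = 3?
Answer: -54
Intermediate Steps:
Mul(Mul(18, Function('E')(Add(1, Mul(-1, 1)))), -1) = Mul(Mul(18, 3), -1) = Mul(54, -1) = -54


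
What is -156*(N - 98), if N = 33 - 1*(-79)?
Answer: -2184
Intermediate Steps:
N = 112 (N = 33 + 79 = 112)
-156*(N - 98) = -156*(112 - 98) = -156*14 = -2184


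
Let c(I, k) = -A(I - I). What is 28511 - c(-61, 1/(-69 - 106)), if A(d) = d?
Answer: 28511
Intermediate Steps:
c(I, k) = 0 (c(I, k) = -(I - I) = -1*0 = 0)
28511 - c(-61, 1/(-69 - 106)) = 28511 - 1*0 = 28511 + 0 = 28511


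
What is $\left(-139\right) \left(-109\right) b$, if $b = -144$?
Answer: $-2181744$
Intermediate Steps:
$\left(-139\right) \left(-109\right) b = \left(-139\right) \left(-109\right) \left(-144\right) = 15151 \left(-144\right) = -2181744$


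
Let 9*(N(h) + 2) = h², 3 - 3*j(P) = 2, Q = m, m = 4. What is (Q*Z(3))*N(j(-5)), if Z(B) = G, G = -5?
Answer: 3220/81 ≈ 39.753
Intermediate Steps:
Z(B) = -5
Q = 4
j(P) = ⅓ (j(P) = 1 - ⅓*2 = 1 - ⅔ = ⅓)
N(h) = -2 + h²/9
(Q*Z(3))*N(j(-5)) = (4*(-5))*(-2 + (⅓)²/9) = -20*(-2 + (⅑)*(⅑)) = -20*(-2 + 1/81) = -20*(-161/81) = 3220/81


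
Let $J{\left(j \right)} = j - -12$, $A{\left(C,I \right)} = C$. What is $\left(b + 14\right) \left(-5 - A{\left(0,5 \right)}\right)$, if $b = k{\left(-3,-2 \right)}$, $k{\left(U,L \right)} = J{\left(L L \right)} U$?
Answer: $170$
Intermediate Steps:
$J{\left(j \right)} = 12 + j$ ($J{\left(j \right)} = j + 12 = 12 + j$)
$k{\left(U,L \right)} = U \left(12 + L^{2}\right)$ ($k{\left(U,L \right)} = \left(12 + L L\right) U = \left(12 + L^{2}\right) U = U \left(12 + L^{2}\right)$)
$b = -48$ ($b = - 3 \left(12 + \left(-2\right)^{2}\right) = - 3 \left(12 + 4\right) = \left(-3\right) 16 = -48$)
$\left(b + 14\right) \left(-5 - A{\left(0,5 \right)}\right) = \left(-48 + 14\right) \left(-5 - 0\right) = - 34 \left(-5 + 0\right) = \left(-34\right) \left(-5\right) = 170$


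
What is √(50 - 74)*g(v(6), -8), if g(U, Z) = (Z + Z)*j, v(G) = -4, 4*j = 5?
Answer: -40*I*√6 ≈ -97.98*I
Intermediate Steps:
j = 5/4 (j = (¼)*5 = 5/4 ≈ 1.2500)
g(U, Z) = 5*Z/2 (g(U, Z) = (Z + Z)*(5/4) = (2*Z)*(5/4) = 5*Z/2)
√(50 - 74)*g(v(6), -8) = √(50 - 74)*((5/2)*(-8)) = √(-24)*(-20) = (2*I*√6)*(-20) = -40*I*√6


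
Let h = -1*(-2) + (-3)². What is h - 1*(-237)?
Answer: 248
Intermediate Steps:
h = 11 (h = 2 + 9 = 11)
h - 1*(-237) = 11 - 1*(-237) = 11 + 237 = 248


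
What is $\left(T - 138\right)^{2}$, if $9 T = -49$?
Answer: $\frac{1666681}{81} \approx 20576.0$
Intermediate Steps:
$T = - \frac{49}{9}$ ($T = \frac{1}{9} \left(-49\right) = - \frac{49}{9} \approx -5.4444$)
$\left(T - 138\right)^{2} = \left(- \frac{49}{9} - 138\right)^{2} = \left(- \frac{1291}{9}\right)^{2} = \frac{1666681}{81}$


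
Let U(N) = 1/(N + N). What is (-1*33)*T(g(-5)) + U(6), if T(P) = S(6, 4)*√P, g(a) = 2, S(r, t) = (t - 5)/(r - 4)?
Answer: 1/12 + 33*√2/2 ≈ 23.418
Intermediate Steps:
U(N) = 1/(2*N)
S(r, t) = (-5 + t)/(-4 + r)
T(P) = -√P/2 (T(P) = ((-5 + 4)/(-4 + 6))*√P = (-1/2)*√P = ((½)*(-1))*√P = -√P/2)
(-1*33)*T(g(-5)) + U(6) = (-1*33)*(-√2/2) + (½)/6 = -(-33)*√2/2 + (½)*(⅙) = 33*√2/2 + 1/12 = 1/12 + 33*√2/2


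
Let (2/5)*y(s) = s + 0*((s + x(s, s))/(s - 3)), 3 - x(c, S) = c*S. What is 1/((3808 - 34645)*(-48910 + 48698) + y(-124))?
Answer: 1/6537134 ≈ 1.5297e-7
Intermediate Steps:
x(c, S) = 3 - S*c (x(c, S) = 3 - c*S = 3 - S*c)
y(s) = 5*s/2 (y(s) = 5*(s + 0*((s + (3 - s*s))/(s - 3)))/2 = 5*(s + 0*((s + (3 - s**2))/(-3 + s)))/2 = 5*(s + 0*((3 + s - s**2)/(-3 + s)))/2 = 5*(s + 0)/2 = 5*s/2)
1/((3808 - 34645)*(-48910 + 48698) + y(-124)) = 1/((3808 - 34645)*(-48910 + 48698) + (5/2)*(-124)) = 1/(-30837*(-212) - 310) = 1/(6537444 - 310) = 1/6537134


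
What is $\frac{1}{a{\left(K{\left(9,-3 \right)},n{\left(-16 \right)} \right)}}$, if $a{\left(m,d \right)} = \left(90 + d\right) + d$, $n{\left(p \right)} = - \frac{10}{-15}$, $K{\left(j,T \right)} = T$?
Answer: $\frac{3}{274} \approx 0.010949$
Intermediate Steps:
$n{\left(p \right)} = \frac{2}{3}$ ($n{\left(p \right)} = \left(-10\right) \left(- \frac{1}{15}\right) = \frac{2}{3}$)
$a{\left(m,d \right)} = 90 + 2 d$
$\frac{1}{a{\left(K{\left(9,-3 \right)},n{\left(-16 \right)} \right)}} = \frac{1}{90 + 2 \cdot \frac{2}{3}} = \frac{1}{90 + \frac{4}{3}} = \frac{1}{\frac{274}{3}} = \frac{3}{274}$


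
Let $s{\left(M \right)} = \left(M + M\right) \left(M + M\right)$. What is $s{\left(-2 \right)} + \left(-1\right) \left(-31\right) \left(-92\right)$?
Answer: $-2836$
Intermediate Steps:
$s{\left(M \right)} = 4 M^{2}$ ($s{\left(M \right)} = 2 M 2 M = 4 M^{2}$)
$s{\left(-2 \right)} + \left(-1\right) \left(-31\right) \left(-92\right) = 4 \left(-2\right)^{2} + \left(-1\right) \left(-31\right) \left(-92\right) = 4 \cdot 4 + 31 \left(-92\right) = 16 - 2852 = -2836$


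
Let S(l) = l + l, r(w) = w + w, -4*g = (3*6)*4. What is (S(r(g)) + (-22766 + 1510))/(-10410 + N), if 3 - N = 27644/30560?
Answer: 162945920/79516391 ≈ 2.0492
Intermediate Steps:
g = -18 (g = -3*6*4/4 = -9*4/2 = -¼*72 = -18)
r(w) = 2*w
S(l) = 2*l
N = 16009/7640 (N = 3 - 27644/30560 = 3 - 1*6911/7640 = 3 - 6911/7640 = 16009/7640 ≈ 2.0954)
(S(r(g)) + (-22766 + 1510))/(-10410 + N) = (2*(2*(-18)) + (-22766 + 1510))/(-10410 + 16009/7640) = (2*(-36) - 21256)/(-79516391/7640) = (-72 - 21256)*(-7640/79516391) = -21328*(-7640/79516391) = 162945920/79516391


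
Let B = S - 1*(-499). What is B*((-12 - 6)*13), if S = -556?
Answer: 13338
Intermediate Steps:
B = -57 (B = -556 - 1*(-499) = -556 + 499 = -57)
B*((-12 - 6)*13) = -57*(-12 - 6)*13 = -(-1026)*13 = -57*(-234) = 13338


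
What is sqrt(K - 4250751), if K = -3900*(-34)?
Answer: I*sqrt(4118151) ≈ 2029.3*I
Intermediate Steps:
K = 132600
sqrt(K - 4250751) = sqrt(132600 - 4250751) = sqrt(-4118151) = I*sqrt(4118151)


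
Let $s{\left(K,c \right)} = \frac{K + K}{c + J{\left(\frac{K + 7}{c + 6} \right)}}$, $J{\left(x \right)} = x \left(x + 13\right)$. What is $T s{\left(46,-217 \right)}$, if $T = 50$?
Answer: $- \frac{204796600}{9803627} \approx -20.89$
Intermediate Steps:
$J{\left(x \right)} = x \left(13 + x\right)$
$s{\left(K,c \right)} = \frac{2 K}{c + \frac{\left(7 + K\right) \left(13 + \frac{7 + K}{6 + c}\right)}{6 + c}}$ ($s{\left(K,c \right)} = \frac{K + K}{c + \frac{K + 7}{c + 6} \left(13 + \frac{K + 7}{c + 6}\right)} = \frac{2 K}{c + \frac{7 + K}{6 + c} \left(13 + \frac{7 + K}{6 + c}\right)} = \frac{2 K}{c + \frac{\left(7 + K\right) \left(13 + \frac{7 + K}{6 + c}\right)}{6 + c}}$)
$T s{\left(46,-217 \right)} = 50 \cdot 2 \cdot 46 \left(6 - 217\right)^{2} \frac{1}{- 217 \left(6 - 217\right)^{2} + \left(7 + 46\right) \left(85 + 46 + 13 \left(-217\right)\right)} = 50 \cdot 2 \cdot 46 \left(-211\right)^{2} \frac{1}{- 217 \left(-211\right)^{2} + 53 \left(85 + 46 - 2821\right)} = 50 \cdot 2 \cdot 46 \cdot 44521 \frac{1}{\left(-217\right) 44521 + 53 \left(-2690\right)} = 50 \cdot 2 \cdot 46 \cdot 44521 \frac{1}{-9661057 - 142570} = 50 \cdot 2 \cdot 46 \cdot 44521 \frac{1}{-9803627} = 50 \cdot 2 \cdot 46 \cdot 44521 \left(- \frac{1}{9803627}\right) = 50 \left(- \frac{4095932}{9803627}\right) = - \frac{204796600}{9803627}$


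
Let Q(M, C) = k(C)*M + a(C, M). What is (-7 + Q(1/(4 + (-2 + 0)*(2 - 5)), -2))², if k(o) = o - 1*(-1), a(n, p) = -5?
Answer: 14641/100 ≈ 146.41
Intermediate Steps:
k(o) = 1 + o (k(o) = o + 1 = 1 + o)
Q(M, C) = -5 + M*(1 + C) (Q(M, C) = (1 + C)*M - 5 = M*(1 + C) - 5 = -5 + M*(1 + C))
(-7 + Q(1/(4 + (-2 + 0)*(2 - 5)), -2))² = (-7 + (-5 + (1 - 2)/(4 + (-2 + 0)*(2 - 5))))² = (-7 + (-5 - 1/(4 - 2*(-3))))² = (-7 + (-5 - 1/(4 + 6)))² = (-7 + (-5 - 1/10))² = (-7 + (-5 + (⅒)*(-1)))² = (-7 + (-5 - ⅒))² = (-7 - 51/10)² = (-121/10)² = 14641/100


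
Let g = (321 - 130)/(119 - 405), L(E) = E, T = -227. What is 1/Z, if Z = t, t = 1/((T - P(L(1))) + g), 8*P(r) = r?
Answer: -260595/1144 ≈ -227.79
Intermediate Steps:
P(r) = r/8
g = -191/286 (g = 191/(-286) = 191*(-1/286) = -191/286 ≈ -0.66783)
t = -1144/260595 (t = 1/((-227 - 1/8) - 191/286) = 1/(-1817/8 - 191/286) = 1/(-260595/1144) = -1144/260595 ≈ -0.0043900)
Z = -1144/260595 ≈ -0.0043900
1/Z = 1/(-1144/260595) = -260595/1144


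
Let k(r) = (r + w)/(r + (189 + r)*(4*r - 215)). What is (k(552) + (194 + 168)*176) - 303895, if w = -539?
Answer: -354837957782/1477365 ≈ -2.4018e+5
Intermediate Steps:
k(r) = (-539 + r)/(r + (-215 + 4*r)*(189 + r)) (k(r) = (r - 539)/(r + (189 + r)*(4*r - 215)) = (-539 + r)/(r + (189 + r)*(-215 + 4*r)) = (-539 + r)/(r + (-215 + 4*r)*(189 + r)))
(k(552) + (194 + 168)*176) - 303895 = ((-539 + 552)/(-40635 + 4*552**2 + 542*552) + (194 + 168)*176) - 303895 = (13/(-40635 + 4*304704 + 299184) + 362*176) - 303895 = (13/(-40635 + 1218816 + 299184) + 63712) - 303895 = (13/1477365 + 63712) - 303895 = 94125878893/1477365 - 303895 = -354837957782/1477365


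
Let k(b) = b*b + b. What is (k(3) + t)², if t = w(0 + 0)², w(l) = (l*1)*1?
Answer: 144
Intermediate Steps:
k(b) = b + b² (k(b) = b² + b = b + b²)
w(l) = l (w(l) = l*1 = l)
t = 0 (t = (0 + 0)² = 0² = 0)
(k(3) + t)² = (3*(1 + 3) + 0)² = (3*4 + 0)² = (12 + 0)² = 12² = 144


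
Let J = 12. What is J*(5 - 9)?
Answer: -48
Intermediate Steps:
J*(5 - 9) = 12*(5 - 9) = 12*(-4) = -48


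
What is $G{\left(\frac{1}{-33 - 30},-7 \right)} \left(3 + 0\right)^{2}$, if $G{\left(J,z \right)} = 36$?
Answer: $324$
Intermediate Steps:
$G{\left(\frac{1}{-33 - 30},-7 \right)} \left(3 + 0\right)^{2} = 36 \left(3 + 0\right)^{2} = 36 \cdot 3^{2} = 36 \cdot 9 = 324$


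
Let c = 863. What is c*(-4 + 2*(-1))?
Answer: -5178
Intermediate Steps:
c*(-4 + 2*(-1)) = 863*(-4 + 2*(-1)) = 863*(-4 - 2) = 863*(-6) = -5178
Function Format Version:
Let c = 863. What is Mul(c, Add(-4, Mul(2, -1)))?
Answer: -5178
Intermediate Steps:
Mul(c, Add(-4, Mul(2, -1))) = Mul(863, Add(-4, Mul(2, -1))) = Mul(863, Add(-4, -2)) = Mul(863, -6) = -5178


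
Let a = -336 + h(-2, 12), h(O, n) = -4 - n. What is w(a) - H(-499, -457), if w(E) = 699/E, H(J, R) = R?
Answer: 160165/352 ≈ 455.01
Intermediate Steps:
a = -352 (a = -336 + (-4 - 1*12) = -336 + (-4 - 12) = -336 - 16 = -352)
w(a) - H(-499, -457) = 699/(-352) - 1*(-457) = 699*(-1/352) + 457 = -699/352 + 457 = 160165/352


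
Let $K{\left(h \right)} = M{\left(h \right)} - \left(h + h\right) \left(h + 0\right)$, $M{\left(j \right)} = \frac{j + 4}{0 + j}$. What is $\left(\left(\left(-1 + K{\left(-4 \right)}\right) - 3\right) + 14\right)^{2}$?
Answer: $484$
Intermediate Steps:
$M{\left(j \right)} = \frac{4 + j}{j}$
$K{\left(h \right)} = - 2 h^{2} + \frac{4 + h}{h}$ ($K{\left(h \right)} = \frac{4 + h}{h} - \left(h + h\right) \left(h + 0\right) = \frac{4 + h}{h} - 2 h h = \frac{4 + h}{h} - 2 h^{2} = - 2 h^{2} + \frac{4 + h}{h}$)
$\left(\left(\left(-1 + K{\left(-4 \right)}\right) - 3\right) + 14\right)^{2} = \left(\left(\left(-1 + \frac{4 - 4 - 2 \left(-4\right)^{3}}{-4}\right) - 3\right) + 14\right)^{2} = \left(\left(\left(-1 - \frac{4 - 4 - -128}{4}\right) - 3\right) + 14\right)^{2} = \left(\left(\left(-1 - \frac{4 - 4 + 128}{4}\right) - 3\right) + 14\right)^{2} = \left(\left(\left(-1 - 32\right) - 3\right) + 14\right)^{2} = \left(\left(-33 - 3\right) + 14\right)^{2} = \left(-36 + 14\right)^{2} = \left(-22\right)^{2} = 484$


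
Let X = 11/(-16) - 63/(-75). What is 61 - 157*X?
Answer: 14823/400 ≈ 37.057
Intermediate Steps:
X = 61/400 (X = 11*(-1/16) - 63*(-1/75) = -11/16 + 21/25 = 61/400 ≈ 0.15250)
61 - 157*X = 61 - 157*61/400 = 61 - 9577/400 = 14823/400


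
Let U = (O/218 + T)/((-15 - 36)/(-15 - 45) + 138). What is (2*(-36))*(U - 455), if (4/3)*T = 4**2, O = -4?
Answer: 9914342040/302693 ≈ 32754.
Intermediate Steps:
T = 12 (T = (3/4)*4**2 = (3/4)*16 = 12)
U = 26120/302693 (U = (-4/218 + 12)/((-15 - 36)/(-15 - 45) + 138) = (-4*1/218 + 12)/(-51/(-60) + 138) = (-2/109 + 12)/(-51*(-1/60) + 138) = 1306/(109*(17/20 + 138)) = 1306/(109*(2777/20)) = (1306/109)*(20/2777) = 26120/302693 ≈ 0.086292)
(2*(-36))*(U - 455) = (2*(-36))*(26120/302693 - 455) = -72*(-137699195/302693) = 9914342040/302693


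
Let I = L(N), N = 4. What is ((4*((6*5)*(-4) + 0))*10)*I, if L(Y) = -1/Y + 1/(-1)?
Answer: 6000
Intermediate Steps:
L(Y) = -1 - 1/Y (L(Y) = -1/Y + 1*(-1) = -1/Y - 1 = -1 - 1/Y)
I = -5/4 (I = (-1 - 1*4)/4 = (-1 - 4)/4 = (1/4)*(-5) = -5/4 ≈ -1.2500)
((4*((6*5)*(-4) + 0))*10)*I = ((4*((6*5)*(-4) + 0))*10)*(-5/4) = ((4*(30*(-4) + 0))*10)*(-5/4) = ((4*(-120 + 0))*10)*(-5/4) = ((4*(-120))*10)*(-5/4) = -480*10*(-5/4) = -4800*(-5/4) = 6000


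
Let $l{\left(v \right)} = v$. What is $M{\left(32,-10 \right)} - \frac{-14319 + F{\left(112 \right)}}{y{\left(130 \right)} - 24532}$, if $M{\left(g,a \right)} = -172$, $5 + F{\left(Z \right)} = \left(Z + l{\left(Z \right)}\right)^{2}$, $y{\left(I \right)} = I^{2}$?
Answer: $- \frac{319213}{1908} \approx -167.3$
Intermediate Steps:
$F{\left(Z \right)} = -5 + 4 Z^{2}$ ($F{\left(Z \right)} = -5 + \left(Z + Z\right)^{2} = -5 + \left(2 Z\right)^{2} = -5 + 4 Z^{2}$)
$M{\left(32,-10 \right)} - \frac{-14319 + F{\left(112 \right)}}{y{\left(130 \right)} - 24532} = -172 - \frac{-14319 - \left(5 - 4 \cdot 112^{2}\right)}{130^{2} - 24532} = -172 - \frac{-14319 + \left(-5 + 4 \cdot 12544\right)}{16900 - 24532} = -172 - \frac{-14319 + \left(-5 + 50176\right)}{-7632} = -172 - \left(-14319 + 50171\right) \left(- \frac{1}{7632}\right) = -172 - 35852 \left(- \frac{1}{7632}\right) = -172 - - \frac{8963}{1908} = -172 + \frac{8963}{1908} = - \frac{319213}{1908}$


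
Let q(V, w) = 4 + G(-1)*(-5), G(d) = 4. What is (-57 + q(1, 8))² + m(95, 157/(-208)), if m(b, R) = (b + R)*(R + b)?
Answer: 614831465/43264 ≈ 14211.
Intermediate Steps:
m(b, R) = (R + b)² (m(b, R) = (R + b)*(R + b) = (R + b)²)
q(V, w) = -16 (q(V, w) = 4 + 4*(-5) = 4 - 20 = -16)
(-57 + q(1, 8))² + m(95, 157/(-208)) = (-57 - 16)² + (157/(-208) + 95)² = (-73)² + (157*(-1/208) + 95)² = 5329 + (-157/208 + 95)² = 5329 + (19603/208)² = 5329 + 384277609/43264 = 614831465/43264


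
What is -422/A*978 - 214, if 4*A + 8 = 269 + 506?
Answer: -1815002/767 ≈ -2366.4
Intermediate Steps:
A = 767/4 (A = -2 + (269 + 506)/4 = -2 + (¼)*775 = -2 + 775/4 = 767/4 ≈ 191.75)
-422/A*978 - 214 = -422/767/4*978 - 214 = -422*4/767*978 - 214 = -1688/767*978 - 214 = -1650864/767 - 214 = -1815002/767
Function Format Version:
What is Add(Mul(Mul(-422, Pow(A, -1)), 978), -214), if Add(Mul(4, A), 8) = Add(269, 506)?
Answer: Rational(-1815002, 767) ≈ -2366.4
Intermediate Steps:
A = Rational(767, 4) (A = Add(-2, Mul(Rational(1, 4), Add(269, 506))) = Add(-2, Mul(Rational(1, 4), 775)) = Add(-2, Rational(775, 4)) = Rational(767, 4) ≈ 191.75)
Add(Mul(Mul(-422, Pow(A, -1)), 978), -214) = Add(Mul(Mul(-422, Pow(Rational(767, 4), -1)), 978), -214) = Add(Mul(Mul(-422, Rational(4, 767)), 978), -214) = Add(Mul(Rational(-1688, 767), 978), -214) = Add(Rational(-1650864, 767), -214) = Rational(-1815002, 767)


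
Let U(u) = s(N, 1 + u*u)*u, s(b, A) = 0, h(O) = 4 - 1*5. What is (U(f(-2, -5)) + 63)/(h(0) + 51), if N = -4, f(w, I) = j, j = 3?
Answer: 63/50 ≈ 1.2600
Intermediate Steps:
h(O) = -1 (h(O) = 4 - 5 = -1)
f(w, I) = 3
U(u) = 0 (U(u) = 0*u = 0)
(U(f(-2, -5)) + 63)/(h(0) + 51) = (0 + 63)/(-1 + 51) = 63/50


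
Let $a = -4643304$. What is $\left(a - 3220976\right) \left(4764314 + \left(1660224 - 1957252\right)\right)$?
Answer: $-35131987944080$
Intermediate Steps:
$\left(a - 3220976\right) \left(4764314 + \left(1660224 - 1957252\right)\right) = \left(-4643304 - 3220976\right) \left(4764314 + \left(1660224 - 1957252\right)\right) = - 7864280 \left(4764314 - 297028\right) = \left(-7864280\right) 4467286 = -35131987944080$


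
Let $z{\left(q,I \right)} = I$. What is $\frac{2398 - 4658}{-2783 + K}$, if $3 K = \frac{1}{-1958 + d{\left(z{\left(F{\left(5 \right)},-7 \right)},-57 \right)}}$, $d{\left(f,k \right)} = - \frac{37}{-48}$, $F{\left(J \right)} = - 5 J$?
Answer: $\frac{212320220}{261454517} \approx 0.81207$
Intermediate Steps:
$d{\left(f,k \right)} = \frac{37}{48}$ ($d{\left(f,k \right)} = \left(-37\right) \left(- \frac{1}{48}\right) = \frac{37}{48}$)
$K = - \frac{16}{93947}$ ($K = \frac{1}{3 \left(-1958 + \frac{37}{48}\right)} = \frac{1}{3 \left(- \frac{93947}{48}\right)} = \frac{1}{3} \left(- \frac{48}{93947}\right) = - \frac{16}{93947} \approx -0.00017031$)
$\frac{2398 - 4658}{-2783 + K} = \frac{2398 - 4658}{-2783 - \frac{16}{93947}} = - \frac{2260}{- \frac{261454517}{93947}} = \left(-2260\right) \left(- \frac{93947}{261454517}\right) = \frac{212320220}{261454517}$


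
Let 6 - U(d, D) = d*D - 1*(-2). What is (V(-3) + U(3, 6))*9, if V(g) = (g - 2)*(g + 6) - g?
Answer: -234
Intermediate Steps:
U(d, D) = 4 - D*d (U(d, D) = 6 - (d*D - 1*(-2)) = 6 - (D*d + 2) = 6 - (2 + D*d) = 6 + (-2 - D*d) = 4 - D*d)
V(g) = -g + (-2 + g)*(6 + g) (V(g) = (-2 + g)*(6 + g) - g = -g + (-2 + g)*(6 + g))
(V(-3) + U(3, 6))*9 = ((-12 + (-3)² + 3*(-3)) + (4 - 1*6*3))*9 = ((-12 + 9 - 9) + (4 - 18))*9 = (-12 - 14)*9 = -26*9 = -234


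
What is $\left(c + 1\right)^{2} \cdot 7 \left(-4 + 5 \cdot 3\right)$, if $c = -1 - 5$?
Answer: $1925$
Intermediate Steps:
$c = -6$ ($c = -1 - 5 = -6$)
$\left(c + 1\right)^{2} \cdot 7 \left(-4 + 5 \cdot 3\right) = \left(-6 + 1\right)^{2} \cdot 7 \left(-4 + 5 \cdot 3\right) = \left(-5\right)^{2} \cdot 7 \left(-4 + 15\right) = 25 \cdot 7 \cdot 11 = 175 \cdot 11 = 1925$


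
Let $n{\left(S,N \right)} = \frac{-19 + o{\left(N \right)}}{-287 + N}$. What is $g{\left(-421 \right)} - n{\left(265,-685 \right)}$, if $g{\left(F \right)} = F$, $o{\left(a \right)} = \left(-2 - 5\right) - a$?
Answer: $- \frac{408553}{972} \approx -420.32$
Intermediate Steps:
$o{\left(a \right)} = -7 - a$
$n{\left(S,N \right)} = \frac{-26 - N}{-287 + N}$ ($n{\left(S,N \right)} = \frac{-19 - \left(7 + N\right)}{-287 + N} = \frac{-26 - N}{-287 + N}$)
$g{\left(-421 \right)} - n{\left(265,-685 \right)} = -421 - \frac{-26 - -685}{-287 - 685} = -421 - \frac{-26 + 685}{-972} = -421 - \left(- \frac{1}{972}\right) 659 = -421 - - \frac{659}{972} = -421 + \frac{659}{972} = - \frac{408553}{972}$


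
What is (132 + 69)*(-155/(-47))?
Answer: 31155/47 ≈ 662.87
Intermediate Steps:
(132 + 69)*(-155/(-47)) = 201*(-155*(-1/47)) = 201*(155/47) = 31155/47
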